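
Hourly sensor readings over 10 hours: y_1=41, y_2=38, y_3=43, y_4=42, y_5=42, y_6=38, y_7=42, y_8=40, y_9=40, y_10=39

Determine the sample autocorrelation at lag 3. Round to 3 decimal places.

Mean ȳ = (41 + 38 + 43 + 42 + 42 + 38 + 42 + 40 + 40 + 39)/10 = 40.5000
Σ(y_t−ȳ)(y_{t+3}−ȳ) = (0.7500) + (-3.7500) + (-6.2500) + (2.2500) + (-0.7500) + (1.2500) + (-2.2500) = -8.7500
Denominator Σ(y_t−ȳ)² = 28.5000
r_3 = -8.7500 / 28.5000 = -0.307

-0.307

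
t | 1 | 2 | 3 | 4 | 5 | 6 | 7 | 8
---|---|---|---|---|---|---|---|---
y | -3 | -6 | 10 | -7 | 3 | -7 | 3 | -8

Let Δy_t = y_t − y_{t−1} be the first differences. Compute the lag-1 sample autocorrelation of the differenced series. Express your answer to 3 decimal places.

First differences Δy: -3, 16, -17, 10, -10, 10, -11
Mean of differences = -0.7143
Numerator Σ(Δy_t−Δȳ)(Δy_{t+1}−Δȳ) = -794.0816
Denominator Σ(Δy_t−Δȳ)² = 971.4286
r_1(Δy) = -794.0816 / 971.4286 = -0.817

-0.817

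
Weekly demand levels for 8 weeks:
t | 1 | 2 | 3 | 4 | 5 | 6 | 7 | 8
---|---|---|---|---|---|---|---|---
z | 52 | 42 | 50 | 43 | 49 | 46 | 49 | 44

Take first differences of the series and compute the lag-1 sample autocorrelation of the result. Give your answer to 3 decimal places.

-0.754

First differences Δz: -10, 8, -7, 6, -3, 3, -5
Mean of differences = -1.1429
Numerator Σ(Δz_t−Δz̄)(Δz_{t+1}−Δz̄) = -213.3061
Denominator Σ(Δz_t−Δz̄)² = 282.8571
r_1(Δz) = -213.3061 / 282.8571 = -0.754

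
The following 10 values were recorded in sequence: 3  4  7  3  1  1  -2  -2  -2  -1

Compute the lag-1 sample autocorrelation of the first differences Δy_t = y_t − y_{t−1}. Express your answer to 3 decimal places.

First differences Δy: 1, 3, -4, -2, 0, -3, 0, 0, 1
Mean of differences = -0.4444
Numerator Σ(Δy_t−Δȳ)(Δy_{t+1}−Δȳ) = -3.8642
Denominator Σ(Δy_t−Δȳ)² = 38.2222
r_1(Δy) = -3.8642 / 38.2222 = -0.101

-0.101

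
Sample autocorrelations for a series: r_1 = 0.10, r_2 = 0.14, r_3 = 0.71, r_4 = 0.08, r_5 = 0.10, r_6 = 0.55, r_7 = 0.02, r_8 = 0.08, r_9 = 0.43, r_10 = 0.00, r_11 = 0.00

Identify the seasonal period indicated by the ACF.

The largest autocorrelation is r_3 = 0.71, with weaker echoes at lags 6 (0.55) and 9 (0.43); the remaining lags stay at or below 0.14.
The dominant spike at lag 3 indicates a seasonal period of 3.

3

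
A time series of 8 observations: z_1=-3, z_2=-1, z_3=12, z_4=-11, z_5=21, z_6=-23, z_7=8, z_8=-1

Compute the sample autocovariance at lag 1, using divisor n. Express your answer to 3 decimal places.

Mean z̄ = (-3 − 1 + 12 − 11 + 21 − 23 + 8 − 1)/8 = 0.2500
Σ_{t=1}^{7}(z_t−z̄)(z_{t+1}−z̄) = -1048.5625
γ_1 = -1048.5625 / 8 = -131.070

-131.070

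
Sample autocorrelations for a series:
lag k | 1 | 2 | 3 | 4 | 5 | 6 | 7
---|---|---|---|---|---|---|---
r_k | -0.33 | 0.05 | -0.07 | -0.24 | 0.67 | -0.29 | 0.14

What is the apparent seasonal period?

5

The largest autocorrelation is r_5 = 0.67; the remaining lags stay at or below 0.14.
The dominant spike at lag 5 indicates a seasonal period of 5.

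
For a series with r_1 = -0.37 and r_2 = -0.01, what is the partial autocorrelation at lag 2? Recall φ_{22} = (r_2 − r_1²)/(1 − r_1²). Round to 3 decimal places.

-0.170

φ_{22} = (r_2 − r_1²) / (1 − r_1²)
r_1² = (-0.37)² = 0.1369
Numerator = -0.01 − 0.1369 = -0.1469; denominator = 1 − 0.1369 = 0.8631
φ_{22} = -0.1469 / 0.8631 = -0.170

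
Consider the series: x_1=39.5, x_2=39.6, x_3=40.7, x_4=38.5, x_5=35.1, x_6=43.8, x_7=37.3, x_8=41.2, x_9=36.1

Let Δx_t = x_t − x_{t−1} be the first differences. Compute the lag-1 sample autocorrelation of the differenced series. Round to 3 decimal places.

First differences Δx: 0.1, 1.1, -2.2, -3.4, 8.7, -6.5, 3.9, -5.1
Mean of differences = -0.4250
Numerator Σ(Δx_t−Δx̄)(Δx_{t+1}−Δx̄) = -125.7006
Denominator Σ(Δx_t−Δx̄)² = 175.3350
r_1(Δx) = -125.7006 / 175.3350 = -0.717

-0.717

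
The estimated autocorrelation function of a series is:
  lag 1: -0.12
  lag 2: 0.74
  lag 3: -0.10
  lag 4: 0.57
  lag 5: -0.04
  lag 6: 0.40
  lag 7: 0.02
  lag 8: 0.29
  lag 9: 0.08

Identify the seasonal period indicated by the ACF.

2

The largest autocorrelation is r_2 = 0.74, with weaker echoes at lags 4 (0.57), 6 (0.40) and 8 (0.29); the remaining lags stay at or below 0.08.
The dominant spike at lag 2 indicates a seasonal period of 2.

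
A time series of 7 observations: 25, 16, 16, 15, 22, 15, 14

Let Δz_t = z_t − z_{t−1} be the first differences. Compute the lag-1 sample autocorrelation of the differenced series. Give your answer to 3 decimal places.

First differences Δz: -9, 0, -1, 7, -7, -1
Mean of differences = -1.8333
Numerator Σ(Δz_t−Δz̄)(Δz_{t+1}−Δz̄) = -54.1944
Denominator Σ(Δz_t−Δz̄)² = 160.8333
r_1(Δz) = -54.1944 / 160.8333 = -0.337

-0.337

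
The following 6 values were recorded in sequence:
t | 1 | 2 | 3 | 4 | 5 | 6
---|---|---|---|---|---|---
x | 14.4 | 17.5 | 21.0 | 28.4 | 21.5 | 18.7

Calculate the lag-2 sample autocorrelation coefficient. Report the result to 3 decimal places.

Mean x̄ = (14.4 + 17.5 + 21.0 + 28.4 + 21.5 + 18.7)/6 = 20.2500
Deviations from mean: -5.8500, -2.7500, 0.7500, 8.1500, 1.2500, -1.5500
Σ(x_t−x̄)(x_{t+2}−x̄) = (-4.3875) + (-22.4125) + (0.9375) + (-12.6325) = -38.4950
Denominator Σ(x_t−x̄)² = 112.7350
r_2 = -38.4950 / 112.7350 = -0.341

-0.341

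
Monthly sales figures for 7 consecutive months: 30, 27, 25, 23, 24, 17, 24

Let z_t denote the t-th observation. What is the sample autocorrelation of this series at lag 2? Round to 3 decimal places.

0.103

Mean z̄ = (30 + 27 + 25 + 23 + 24 + 17 + 24)/7 = 24.2857
Deviations from mean: 5.7143, 2.7143, 0.7143, -1.2857, -0.2857, -7.2857, -0.2857
Numerator Σ_{t=1}^{5}(z_t−z̄)(z_{t+2}−z̄) = 9.8367
Denominator Σ(z_t−z̄)² = 95.4286
r_2 = 9.8367 / 95.4286 = 0.103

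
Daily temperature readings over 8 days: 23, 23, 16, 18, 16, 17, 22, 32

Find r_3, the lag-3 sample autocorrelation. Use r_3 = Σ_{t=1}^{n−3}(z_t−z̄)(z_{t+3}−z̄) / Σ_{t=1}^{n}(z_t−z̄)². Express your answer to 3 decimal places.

-0.269

Mean z̄ = (23 + 23 + 16 + 18 + 16 + 17 + 22 + 32)/8 = 20.8750
Deviations from mean: 2.1250, 2.1250, -4.8750, -2.8750, -4.8750, -3.8750, 1.1250, 11.1250
Σ(z_t−z̄)(z_{t+3}−z̄) = (-6.1094) + (-10.3594) + (18.8906) + (-3.2344) + (-54.2344) = -55.0469
Denominator Σ(z_t−z̄)² = 204.8750
r_3 = -55.0469 / 204.8750 = -0.269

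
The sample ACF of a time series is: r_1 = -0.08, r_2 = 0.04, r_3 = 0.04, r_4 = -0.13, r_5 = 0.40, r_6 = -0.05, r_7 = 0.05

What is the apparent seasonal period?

The largest autocorrelation is r_5 = 0.40; the remaining lags stay at or below 0.05.
The dominant spike at lag 5 indicates a seasonal period of 5.

5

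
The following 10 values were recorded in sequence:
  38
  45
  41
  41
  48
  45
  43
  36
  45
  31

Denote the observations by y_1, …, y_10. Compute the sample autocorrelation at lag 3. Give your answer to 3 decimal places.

-0.065

Mean ȳ = (38 + 45 + 41 + 41 + 48 + 45 + 43 + 36 + 45 + 31)/10 = 41.3000
Σ(y_t−ȳ)(y_{t+3}−ȳ) = (0.9900) + (24.7900) + (-1.1100) + (-0.5100) + (-35.5100) + (13.6900) + (-17.5100) = -15.1700
Denominator Σ(y_t−ȳ)² = 234.1000
r_3 = -15.1700 / 234.1000 = -0.065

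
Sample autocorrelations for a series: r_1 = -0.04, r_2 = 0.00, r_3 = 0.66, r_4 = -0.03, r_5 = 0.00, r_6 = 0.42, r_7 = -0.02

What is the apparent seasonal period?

The largest autocorrelation is r_3 = 0.66, with a weaker echo at lag 6 (0.42); the remaining lags stay at or below 0.00.
The dominant spike at lag 3 indicates a seasonal period of 3.

3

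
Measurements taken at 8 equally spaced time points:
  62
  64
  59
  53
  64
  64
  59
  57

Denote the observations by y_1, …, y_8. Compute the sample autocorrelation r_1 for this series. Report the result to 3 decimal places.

Mean ȳ = (62 + 64 + 59 + 53 + 64 + 64 + 59 + 57)/8 = 60.2500
Deviations from mean: 1.7500, 3.7500, -1.2500, -7.2500, 3.7500, 3.7500, -1.2500, -3.2500
Σ(y_t−ȳ)(y_{t+1}−ȳ) = (6.5625) + (-4.6875) + (9.0625) + (-27.1875) + (14.0625) + (-4.6875) + (4.0625) = -2.8125
Denominator Σ(y_t−ȳ)² = 111.5000
r_1 = -2.8125 / 111.5000 = -0.025

-0.025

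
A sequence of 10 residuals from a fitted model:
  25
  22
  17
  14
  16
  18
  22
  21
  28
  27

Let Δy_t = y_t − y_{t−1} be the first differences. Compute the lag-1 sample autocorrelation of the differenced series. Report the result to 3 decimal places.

0.141

First differences Δy: -3, -5, -3, 2, 2, 4, -1, 7, -1
Mean of differences = 0.2222
Numerator Σ(Δy_t−Δȳ)(Δy_{t+1}−Δȳ) = 16.6173
Denominator Σ(Δy_t−Δȳ)² = 117.5556
r_1(Δy) = 16.6173 / 117.5556 = 0.141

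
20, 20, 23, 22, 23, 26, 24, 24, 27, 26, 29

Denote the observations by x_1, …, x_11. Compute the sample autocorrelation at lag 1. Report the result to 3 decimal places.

Mean x̄ = (20 + 20 + 23 + 22 + 23 + 26 + 24 + 24 + 27 + 26 + 29)/11 = 24.0000
Numerator Σ_{t=1}^{10}(x_t−x̄)(x_{t+1}−x̄) = 38.0000
Denominator Σ(x_t−x̄)² = 80.0000
r_1 = 38.0000 / 80.0000 = 0.475

0.475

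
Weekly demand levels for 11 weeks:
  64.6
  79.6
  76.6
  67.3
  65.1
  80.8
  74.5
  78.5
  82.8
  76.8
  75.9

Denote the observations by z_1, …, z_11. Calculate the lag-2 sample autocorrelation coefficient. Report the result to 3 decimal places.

Mean z̄ = (64.6 + 79.6 + 76.6 + 67.3 + 65.1 + 80.8 + 74.5 + 78.5 + 82.8 + 76.8 + 75.9)/11 = 74.7727
Numerator Σ_{t=1}^{9}(z_t−z̄)(z_{t+2}−z̄) = -77.8569
Denominator Σ(z_t−z̄)² = 399.6418
r_2 = -77.8569 / 399.6418 = -0.195

-0.195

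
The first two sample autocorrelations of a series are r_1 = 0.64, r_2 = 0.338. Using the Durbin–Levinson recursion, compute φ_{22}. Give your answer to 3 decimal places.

-0.121

φ_{22} = (r_2 − r_1²) / (1 − r_1²)
r_1² = (0.64)² = 0.4096
Numerator = 0.338 − 0.4096 = -0.0716; denominator = 1 − 0.4096 = 0.5904
φ_{22} = -0.0716 / 0.5904 = -0.121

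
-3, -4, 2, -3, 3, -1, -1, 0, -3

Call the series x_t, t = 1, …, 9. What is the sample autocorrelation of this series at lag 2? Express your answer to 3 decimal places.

0.267

Mean x̄ = (-3 − 4 + 2 − 3 + 3 − 1 − 1 + 0 − 3)/9 = -1.1111
Σ(x_t−x̄)(x_{t+2}−x̄) = (-5.8765) + (5.4568) + (12.7901) + (-0.2099) + (0.4568) + (0.1235) + (-0.2099) = 12.5309
Denominator Σ(x_t−x̄)² = 46.8889
r_2 = 12.5309 / 46.8889 = 0.267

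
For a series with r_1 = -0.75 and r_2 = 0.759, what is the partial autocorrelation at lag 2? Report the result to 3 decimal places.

0.449

φ_{22} = (r_2 − r_1²) / (1 − r_1²)
r_1² = (-0.75)² = 0.5625
Numerator = 0.759 − 0.5625 = 0.1965; denominator = 1 − 0.5625 = 0.4375
φ_{22} = 0.1965 / 0.4375 = 0.449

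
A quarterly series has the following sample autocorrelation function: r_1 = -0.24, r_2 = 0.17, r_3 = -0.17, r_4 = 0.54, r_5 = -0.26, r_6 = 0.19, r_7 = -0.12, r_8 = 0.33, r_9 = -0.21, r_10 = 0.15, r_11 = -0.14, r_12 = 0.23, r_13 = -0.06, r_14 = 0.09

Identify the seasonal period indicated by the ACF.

4

The largest autocorrelation is r_4 = 0.54, with weaker echoes at lags 8 (0.33) and 12 (0.23); the remaining lags stay at or below 0.19.
The dominant spike at lag 4 indicates a seasonal period of 4.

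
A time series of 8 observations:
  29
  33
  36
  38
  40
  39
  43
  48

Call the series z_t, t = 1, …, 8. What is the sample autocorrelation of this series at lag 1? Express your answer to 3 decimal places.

Mean z̄ = (29 + 33 + 36 + 38 + 40 + 39 + 43 + 48)/8 = 38.2500
Deviations from mean: -9.2500, -5.2500, -2.2500, -0.2500, 1.7500, 0.7500, 4.7500, 9.7500
Σ(z_t−z̄)(z_{t+1}−z̄) = (48.5625) + (11.8125) + (0.5625) + (-0.4375) + (1.3125) + (3.5625) + (46.3125) = 111.6875
Denominator Σ(z_t−z̄)² = 239.5000
r_1 = 111.6875 / 239.5000 = 0.466

0.466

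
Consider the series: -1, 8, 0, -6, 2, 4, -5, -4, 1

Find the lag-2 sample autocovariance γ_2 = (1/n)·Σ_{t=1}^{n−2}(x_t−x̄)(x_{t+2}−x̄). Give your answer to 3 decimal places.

-11.509

Mean x̄ = (-1 + 8 + 0 − 6 + 2 + 4 − 5 − 4 + 1)/9 = -0.1111
Σ_{t=1}^{7}(x_t−x̄)(x_{t+2}−x̄) = -103.5802
γ_2 = -103.5802 / 9 = -11.509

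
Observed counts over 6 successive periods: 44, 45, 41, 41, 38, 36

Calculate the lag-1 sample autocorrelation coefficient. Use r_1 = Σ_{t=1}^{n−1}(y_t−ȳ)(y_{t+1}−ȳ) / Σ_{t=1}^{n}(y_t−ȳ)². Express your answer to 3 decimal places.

0.461

Mean ȳ = (44 + 45 + 41 + 41 + 38 + 36)/6 = 40.8333
Σ(y_t−ȳ)(y_{t+1}−ȳ) = (13.1944) + (0.6944) + (0.0278) + (-0.4722) + (13.6944) = 27.1389
Denominator Σ(y_t−ȳ)² = 58.8333
r_1 = 27.1389 / 58.8333 = 0.461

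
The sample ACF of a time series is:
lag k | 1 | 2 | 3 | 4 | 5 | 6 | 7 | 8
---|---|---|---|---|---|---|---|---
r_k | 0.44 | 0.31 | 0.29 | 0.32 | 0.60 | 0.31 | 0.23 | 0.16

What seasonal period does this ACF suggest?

The largest autocorrelation is r_5 = 0.60; the remaining lags stay at or below 0.44. The elevated value at lag 1 (0.44), dropping to 0.31 at lag 2, reflects decaying short-term dependence rather than seasonality.
The dominant spike at lag 5 indicates a seasonal period of 5.

5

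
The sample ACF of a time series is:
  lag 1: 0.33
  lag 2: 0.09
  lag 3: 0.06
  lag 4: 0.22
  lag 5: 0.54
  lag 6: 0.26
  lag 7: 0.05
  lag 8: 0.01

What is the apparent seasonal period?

5

The largest autocorrelation is r_5 = 0.54; the remaining lags stay at or below 0.33. The elevated value at lag 1 (0.33), dropping to 0.09 at lag 2, reflects decaying short-term dependence rather than seasonality.
The dominant spike at lag 5 indicates a seasonal period of 5.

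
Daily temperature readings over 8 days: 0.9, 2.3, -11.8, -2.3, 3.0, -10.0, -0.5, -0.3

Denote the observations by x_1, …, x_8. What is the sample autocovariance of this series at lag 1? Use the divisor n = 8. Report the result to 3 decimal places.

-10.032

Mean x̄ = (0.9 + 2.3 − 11.8 − 2.3 + 3.0 − 10.0 − 0.5 − 0.3)/8 = -2.3375
Σ_{t=1}^{7}(x_t−x̄)(x_{t+1}−x̄) = -80.2577
γ_1 = -80.2577 / 8 = -10.032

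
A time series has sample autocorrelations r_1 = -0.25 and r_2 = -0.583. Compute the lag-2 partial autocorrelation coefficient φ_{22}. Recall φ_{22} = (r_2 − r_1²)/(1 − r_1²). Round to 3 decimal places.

-0.689

φ_{22} = (r_2 − r_1²) / (1 − r_1²)
r_1² = (-0.25)² = 0.0625
Numerator = -0.583 − 0.0625 = -0.6455; denominator = 1 − 0.0625 = 0.9375
φ_{22} = -0.6455 / 0.9375 = -0.689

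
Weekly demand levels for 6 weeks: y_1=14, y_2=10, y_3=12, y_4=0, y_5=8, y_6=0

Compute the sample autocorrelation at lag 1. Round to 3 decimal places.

Mean ȳ = (14 + 10 + 12 + 0 + 8 + 0)/6 = 7.3333
Deviations from mean: 6.6667, 2.6667, 4.6667, -7.3333, 0.6667, -7.3333
Σ(y_t−ȳ)(y_{t+1}−ȳ) = (17.7778) + (12.4444) + (-34.2222) + (-4.8889) + (-4.8889) = -13.7778
Denominator Σ(y_t−ȳ)² = 181.3333
r_1 = -13.7778 / 181.3333 = -0.076

-0.076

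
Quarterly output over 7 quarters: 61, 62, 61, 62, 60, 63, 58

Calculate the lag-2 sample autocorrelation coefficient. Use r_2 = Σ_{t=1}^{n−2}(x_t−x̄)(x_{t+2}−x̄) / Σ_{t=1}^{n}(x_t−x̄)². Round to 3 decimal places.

0.375

Mean x̄ = (61 + 62 + 61 + 62 + 60 + 63 + 58)/7 = 61.0000
Deviations from mean: 0.0000, 1.0000, 0.0000, 1.0000, -1.0000, 2.0000, -3.0000
Numerator Σ_{t=1}^{5}(x_t−x̄)(x_{t+2}−x̄) = 6.0000
Denominator Σ(x_t−x̄)² = 16.0000
r_2 = 6.0000 / 16.0000 = 0.375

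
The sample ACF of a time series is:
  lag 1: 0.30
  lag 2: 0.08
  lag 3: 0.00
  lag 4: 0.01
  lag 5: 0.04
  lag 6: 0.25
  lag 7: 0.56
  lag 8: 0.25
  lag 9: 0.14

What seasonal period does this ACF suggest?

7

The largest autocorrelation is r_7 = 0.56; the remaining lags stay at or below 0.30. The elevated value at lag 1 (0.30), dropping to 0.08 at lag 2, reflects decaying short-term dependence rather than seasonality.
The dominant spike at lag 7 indicates a seasonal period of 7.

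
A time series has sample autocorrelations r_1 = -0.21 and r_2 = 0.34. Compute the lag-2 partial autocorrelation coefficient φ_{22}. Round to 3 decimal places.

0.310

φ_{22} = (r_2 − r_1²) / (1 − r_1²)
r_1² = (-0.21)² = 0.0441
Numerator = 0.34 − 0.0441 = 0.2959; denominator = 1 − 0.0441 = 0.9559
φ_{22} = 0.2959 / 0.9559 = 0.310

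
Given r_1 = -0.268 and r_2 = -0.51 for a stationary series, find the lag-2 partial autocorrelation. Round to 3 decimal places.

-0.627

φ_{22} = (r_2 − r_1²) / (1 − r_1²)
r_1² = (-0.268)² = 0.071824
Numerator = -0.51 − 0.0718 = -0.5818; denominator = 1 − 0.0718 = 0.9282
φ_{22} = -0.5818 / 0.9282 = -0.627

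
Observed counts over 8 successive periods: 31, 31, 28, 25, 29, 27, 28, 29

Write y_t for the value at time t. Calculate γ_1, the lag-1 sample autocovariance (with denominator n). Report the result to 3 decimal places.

0.594

Mean ȳ = (31 + 31 + 28 + 25 + 29 + 27 + 28 + 29)/8 = 28.5000
Deviations: 2.5000, 2.5000, -0.5000, -3.5000, 0.5000, -1.5000, -0.5000, 0.5000
Σ_{t=1}^{7}(y_t−ȳ)(y_{t+1}−ȳ) = 4.7500
γ_1 = 4.7500 / 8 = 0.594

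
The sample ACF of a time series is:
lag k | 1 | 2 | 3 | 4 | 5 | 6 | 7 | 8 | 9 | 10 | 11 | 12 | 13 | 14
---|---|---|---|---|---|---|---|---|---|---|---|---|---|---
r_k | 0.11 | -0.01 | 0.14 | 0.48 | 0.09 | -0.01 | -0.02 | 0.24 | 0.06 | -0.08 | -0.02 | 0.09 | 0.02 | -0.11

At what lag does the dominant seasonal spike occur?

The largest autocorrelation is r_4 = 0.48, with a weaker echo at lag 8 (0.24); the remaining lags stay at or below 0.14.
The dominant spike at lag 4 indicates a seasonal period of 4.

4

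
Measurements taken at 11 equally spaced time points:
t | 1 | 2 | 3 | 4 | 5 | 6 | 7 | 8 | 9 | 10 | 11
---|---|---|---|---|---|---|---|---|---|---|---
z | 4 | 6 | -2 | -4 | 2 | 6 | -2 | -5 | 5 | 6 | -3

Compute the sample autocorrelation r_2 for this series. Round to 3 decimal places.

Mean z̄ = (4 + 6 − 2 − 4 + 2 + 6 − 2 − 5 + 5 + 6 − 3)/11 = 1.1818
Numerator Σ_{t=1}^{9}(z_t−z̄)(z_{t+2}−z̄) = -151.7934
Denominator Σ(z_t−z̄)² = 195.6364
r_2 = -151.7934 / 195.6364 = -0.776

-0.776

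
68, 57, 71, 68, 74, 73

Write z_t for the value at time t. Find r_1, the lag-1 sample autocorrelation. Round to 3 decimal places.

Mean z̄ = (68 + 57 + 71 + 68 + 74 + 73)/6 = 68.5000
Σ(z_t−z̄)(z_{t+1}−z̄) = (5.7500) + (-28.7500) + (-1.2500) + (-2.7500) + (24.7500) = -2.2500
Denominator Σ(z_t−z̄)² = 189.5000
r_1 = -2.2500 / 189.5000 = -0.012

-0.012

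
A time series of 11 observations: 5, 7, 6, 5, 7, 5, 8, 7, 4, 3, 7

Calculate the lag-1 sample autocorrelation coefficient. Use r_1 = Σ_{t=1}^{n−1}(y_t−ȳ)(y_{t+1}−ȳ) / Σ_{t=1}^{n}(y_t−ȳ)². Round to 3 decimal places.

-0.101

Mean ȳ = (5 + 7 + 6 + 5 + 7 + 5 + 8 + 7 + 4 + 3 + 7)/11 = 5.8182
Numerator Σ_{t=1}^{10}(y_t−ȳ)(y_{t+1}−ȳ) = -2.3967
Denominator Σ(y_t−ȳ)² = 23.6364
r_1 = -2.3967 / 23.6364 = -0.101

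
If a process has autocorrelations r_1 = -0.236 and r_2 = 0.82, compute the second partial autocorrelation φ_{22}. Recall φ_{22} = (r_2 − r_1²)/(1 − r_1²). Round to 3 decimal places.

0.809

φ_{22} = (r_2 − r_1²) / (1 − r_1²)
r_1² = (-0.236)² = 0.055696
Numerator = 0.82 − 0.0557 = 0.7643; denominator = 1 − 0.0557 = 0.9443
φ_{22} = 0.7643 / 0.9443 = 0.809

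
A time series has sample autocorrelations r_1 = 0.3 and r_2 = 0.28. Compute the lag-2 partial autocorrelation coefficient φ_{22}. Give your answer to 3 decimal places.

0.209

φ_{22} = (r_2 − r_1²) / (1 − r_1²)
r_1² = (0.3)² = 0.09
Numerator = 0.28 − 0.0900 = 0.1900; denominator = 1 − 0.0900 = 0.9100
φ_{22} = 0.1900 / 0.9100 = 0.209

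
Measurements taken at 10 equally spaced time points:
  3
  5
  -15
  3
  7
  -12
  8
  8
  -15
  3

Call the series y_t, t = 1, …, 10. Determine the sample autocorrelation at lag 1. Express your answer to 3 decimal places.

-0.452

Mean ȳ = (3 + 5 − 15 + 3 + 7 − 12 + 8 + 8 − 15 + 3)/10 = -0.5000
Numerator Σ_{t=1}^{9}(y_t−ȳ)(y_{t+1}−ȳ) = -370.7500
Denominator Σ(y_t−ȳ)² = 820.5000
r_1 = -370.7500 / 820.5000 = -0.452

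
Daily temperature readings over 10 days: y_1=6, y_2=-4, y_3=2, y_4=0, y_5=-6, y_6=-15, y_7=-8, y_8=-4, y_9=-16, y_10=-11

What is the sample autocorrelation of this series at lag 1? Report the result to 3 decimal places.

0.289

Mean ȳ = (6 − 4 + 2 + 0 − 6 − 15 − 8 − 4 − 16 − 11)/10 = -5.6000
Numerator Σ_{t=1}^{9}(y_t−ȳ)(y_{t+1}−ȳ) = 133.0400
Denominator Σ(y_t−ȳ)² = 460.4000
r_1 = 133.0400 / 460.4000 = 0.289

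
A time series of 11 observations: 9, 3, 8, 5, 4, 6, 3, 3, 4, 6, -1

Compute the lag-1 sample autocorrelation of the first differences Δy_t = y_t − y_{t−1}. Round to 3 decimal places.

First differences Δy: -6, 5, -3, -1, 2, -3, 0, 1, 2, -7
Mean of differences = -1.0000
Numerator Σ(Δy_t−Δȳ)(Δy_{t+1}−Δȳ) = -60.0000
Denominator Σ(Δy_t−Δȳ)² = 128.0000
r_1(Δy) = -60.0000 / 128.0000 = -0.469

-0.469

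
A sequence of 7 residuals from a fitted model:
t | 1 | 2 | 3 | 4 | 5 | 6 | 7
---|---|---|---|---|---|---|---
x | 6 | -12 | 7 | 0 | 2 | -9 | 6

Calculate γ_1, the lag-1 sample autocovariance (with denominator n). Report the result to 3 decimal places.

Mean x̄ = (6 − 12 + 7 + 0 + 2 − 9 + 6)/7 = 0.0000
Σ_{t=1}^{6}(x_t−x̄)(x_{t+1}−x̄) = -228.0000
γ_1 = -228.0000 / 7 = -32.571

-32.571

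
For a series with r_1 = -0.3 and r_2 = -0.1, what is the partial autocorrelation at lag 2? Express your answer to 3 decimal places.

-0.209

φ_{22} = (r_2 − r_1²) / (1 − r_1²)
r_1² = (-0.3)² = 0.09
Numerator = -0.1 − 0.0900 = -0.1900; denominator = 1 − 0.0900 = 0.9100
φ_{22} = -0.1900 / 0.9100 = -0.209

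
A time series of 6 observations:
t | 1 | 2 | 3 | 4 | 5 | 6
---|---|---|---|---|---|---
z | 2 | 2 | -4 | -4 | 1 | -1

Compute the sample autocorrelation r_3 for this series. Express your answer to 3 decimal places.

-0.085

Mean z̄ = (2 + 2 − 4 − 4 + 1 − 1)/6 = -0.6667
Numerator Σ_{t=1}^{3}(z_t−z̄)(z_{t+3}−z̄) = -3.3333
Denominator Σ(z_t−z̄)² = 39.3333
r_3 = -3.3333 / 39.3333 = -0.085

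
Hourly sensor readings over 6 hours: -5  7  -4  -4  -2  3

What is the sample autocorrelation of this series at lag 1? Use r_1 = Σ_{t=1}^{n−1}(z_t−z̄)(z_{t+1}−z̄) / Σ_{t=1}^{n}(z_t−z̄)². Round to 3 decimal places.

-0.420

Mean z̄ = (-5 + 7 − 4 − 4 − 2 + 3)/6 = -0.8333
Deviations from mean: -4.1667, 7.8333, -3.1667, -3.1667, -1.1667, 3.8333
Σ(z_t−z̄)(z_{t+1}−z̄) = (-32.6389) + (-24.8056) + (10.0278) + (3.6944) + (-4.4722) = -48.1944
Denominator Σ(z_t−z̄)² = 114.8333
r_1 = -48.1944 / 114.8333 = -0.420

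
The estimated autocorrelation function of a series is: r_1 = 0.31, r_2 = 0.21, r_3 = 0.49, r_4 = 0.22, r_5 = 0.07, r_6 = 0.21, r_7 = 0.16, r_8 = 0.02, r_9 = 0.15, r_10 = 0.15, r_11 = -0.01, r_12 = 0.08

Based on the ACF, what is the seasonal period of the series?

The largest autocorrelation is r_3 = 0.49; the remaining lags stay at or below 0.31. The elevated value at lag 1 (0.31), dropping to 0.21 at lag 2, reflects decaying short-term dependence rather than seasonality.
The dominant spike at lag 3 indicates a seasonal period of 3.

3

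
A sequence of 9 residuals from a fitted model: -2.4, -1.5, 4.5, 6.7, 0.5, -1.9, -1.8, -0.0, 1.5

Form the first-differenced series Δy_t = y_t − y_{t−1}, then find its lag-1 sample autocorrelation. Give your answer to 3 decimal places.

First differences Δy: 0.9, 6.0, 2.2, -6.2, -2.4, 0.1, 1.8, 1.5
Mean of differences = 0.4875
Numerator Σ(Δy_t−Δȳ)(Δy_{t+1}−Δȳ) = 21.5111
Denominator Σ(Δy_t−Δȳ)² = 89.4488
r_1(Δy) = 21.5111 / 89.4488 = 0.240

0.240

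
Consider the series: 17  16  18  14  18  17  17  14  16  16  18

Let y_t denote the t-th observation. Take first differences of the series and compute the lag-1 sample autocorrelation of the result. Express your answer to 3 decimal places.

First differences Δy: -1, 2, -4, 4, -1, 0, -3, 2, 0, 2
Mean of differences = 0.1000
Numerator Σ(Δy_t−Δȳ)(Δy_{t+1}−Δȳ) = -36.0100
Denominator Σ(Δy_t−Δȳ)² = 54.9000
r_1(Δy) = -36.0100 / 54.9000 = -0.656

-0.656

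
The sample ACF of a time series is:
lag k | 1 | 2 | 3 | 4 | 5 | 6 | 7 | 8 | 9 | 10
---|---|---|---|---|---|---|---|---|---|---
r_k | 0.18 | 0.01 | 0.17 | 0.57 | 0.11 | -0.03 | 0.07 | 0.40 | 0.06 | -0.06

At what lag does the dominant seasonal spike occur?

The largest autocorrelation is r_4 = 0.57, with a weaker echo at lag 8 (0.40); the remaining lags stay at or below 0.18.
The dominant spike at lag 4 indicates a seasonal period of 4.

4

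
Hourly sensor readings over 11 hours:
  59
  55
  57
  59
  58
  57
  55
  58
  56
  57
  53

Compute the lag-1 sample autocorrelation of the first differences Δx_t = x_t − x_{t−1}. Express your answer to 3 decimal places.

-0.357

First differences Δx: -4, 2, 2, -1, -1, -2, 3, -2, 1, -4
Mean of differences = -0.6000
Numerator Σ(Δx_t−Δx̄)(Δx_{t+1}−Δx̄) = -20.1600
Denominator Σ(Δx_t−Δx̄)² = 56.4000
r_1(Δx) = -20.1600 / 56.4000 = -0.357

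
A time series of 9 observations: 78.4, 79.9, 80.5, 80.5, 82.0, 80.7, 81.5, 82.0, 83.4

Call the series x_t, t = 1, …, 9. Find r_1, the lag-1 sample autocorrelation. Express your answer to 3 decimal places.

Mean x̄ = (78.4 + 79.9 + 80.5 + 80.5 + 82.0 + 80.7 + 81.5 + 82.0 + 83.4)/9 = 80.9889
Numerator Σ_{t=1}^{8}(x_t−x̄)(x_{t+1}−x̄) = 5.6110
Denominator Σ(x_t−x̄)² = 16.5689
r_1 = 5.6110 / 16.5689 = 0.339

0.339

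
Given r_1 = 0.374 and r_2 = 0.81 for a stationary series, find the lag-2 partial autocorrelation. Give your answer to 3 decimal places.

φ_{22} = (r_2 − r_1²) / (1 − r_1²)
r_1² = (0.374)² = 0.139876
Numerator = 0.81 − 0.1399 = 0.6701; denominator = 1 − 0.1399 = 0.8601
φ_{22} = 0.6701 / 0.8601 = 0.779

0.779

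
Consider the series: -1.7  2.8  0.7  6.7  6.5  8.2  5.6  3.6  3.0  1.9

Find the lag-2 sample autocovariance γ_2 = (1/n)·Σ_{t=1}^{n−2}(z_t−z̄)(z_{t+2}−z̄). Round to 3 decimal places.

Mean z̄ = (-1.7 + 2.8 + 0.7 + 6.7 + 6.5 + 8.2 + 5.6 + 3.6 + 3.0 + 1.9)/10 = 3.7300
Σ_{t=1}^{8}(z_t−z̄)(z_{t+2}−z̄) = 22.0452
γ_2 = 22.0452 / 10 = 2.205

2.205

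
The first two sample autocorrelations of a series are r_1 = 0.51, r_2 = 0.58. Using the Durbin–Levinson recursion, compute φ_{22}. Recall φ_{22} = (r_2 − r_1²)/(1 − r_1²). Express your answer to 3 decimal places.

φ_{22} = (r_2 − r_1²) / (1 − r_1²)
r_1² = (0.51)² = 0.2601
Numerator = 0.58 − 0.2601 = 0.3199; denominator = 1 − 0.2601 = 0.7399
φ_{22} = 0.3199 / 0.7399 = 0.432

0.432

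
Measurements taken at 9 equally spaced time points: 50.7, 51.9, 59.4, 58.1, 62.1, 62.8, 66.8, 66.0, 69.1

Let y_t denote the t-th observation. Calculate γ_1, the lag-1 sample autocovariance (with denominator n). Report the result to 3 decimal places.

21.292

Mean ȳ = (50.7 + 51.9 + 59.4 + 58.1 + 62.1 + 62.8 + 66.8 + 66.0 + 69.1)/9 = 60.7667
Σ_{t=1}^{8}(y_t−ȳ)(y_{t+1}−ȳ) = 191.6289
γ_1 = 191.6289 / 9 = 21.292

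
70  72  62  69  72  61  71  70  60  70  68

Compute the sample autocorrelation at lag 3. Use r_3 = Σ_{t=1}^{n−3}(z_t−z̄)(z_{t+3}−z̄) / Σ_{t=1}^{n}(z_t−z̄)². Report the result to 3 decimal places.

0.661

Mean z̄ = (70 + 72 + 62 + 69 + 72 + 61 + 71 + 70 + 60 + 70 + 68)/11 = 67.7273
Numerator Σ_{t=1}^{8}(z_t−z̄)(z_{t+3}−z̄) = 133.5950
Denominator Σ(z_t−z̄)² = 202.1818
r_3 = 133.5950 / 202.1818 = 0.661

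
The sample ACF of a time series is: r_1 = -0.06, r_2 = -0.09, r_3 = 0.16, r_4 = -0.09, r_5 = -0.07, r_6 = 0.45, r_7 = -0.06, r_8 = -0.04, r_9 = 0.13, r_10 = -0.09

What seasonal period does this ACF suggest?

The largest autocorrelation is r_6 = 0.45; the remaining lags stay at or below 0.16.
The dominant spike at lag 6 indicates a seasonal period of 6.

6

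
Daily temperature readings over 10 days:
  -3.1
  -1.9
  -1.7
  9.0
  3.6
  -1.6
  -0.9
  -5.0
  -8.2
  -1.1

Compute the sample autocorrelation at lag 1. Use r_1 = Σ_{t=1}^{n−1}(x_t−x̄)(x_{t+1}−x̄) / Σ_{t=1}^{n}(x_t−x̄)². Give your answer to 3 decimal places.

Mean x̄ = (-3.1 − 1.9 − 1.7 + 9.0 + 3.6 − 1.6 − 0.9 − 5.0 − 8.2 − 1.1)/10 = -1.0900
Numerator Σ_{t=1}^{9}(x_t−x̄)(x_{t+1}−x̄) = 67.9289
Denominator Σ(x_t−x̄)² = 195.0090
r_1 = 67.9289 / 195.0090 = 0.348

0.348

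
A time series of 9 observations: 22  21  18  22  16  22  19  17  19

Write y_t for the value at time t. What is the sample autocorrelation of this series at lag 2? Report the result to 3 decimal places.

Mean ȳ = (22 + 21 + 18 + 22 + 16 + 22 + 19 + 17 + 19)/9 = 19.5556
Σ(y_t−ȳ)(y_{t+2}−ȳ) = (-3.8025) + (3.5309) + (5.5309) + (5.9753) + (1.9753) + (-6.2469) + (0.3086) = 7.2716
Denominator Σ(y_t−ȳ)² = 42.2222
r_2 = 7.2716 / 42.2222 = 0.172

0.172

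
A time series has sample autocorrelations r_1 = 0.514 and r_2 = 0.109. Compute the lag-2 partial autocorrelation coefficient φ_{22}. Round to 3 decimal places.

φ_{22} = (r_2 − r_1²) / (1 − r_1²)
r_1² = (0.514)² = 0.264196
Numerator = 0.109 − 0.2642 = -0.1552; denominator = 1 − 0.2642 = 0.7358
φ_{22} = -0.1552 / 0.7358 = -0.211

-0.211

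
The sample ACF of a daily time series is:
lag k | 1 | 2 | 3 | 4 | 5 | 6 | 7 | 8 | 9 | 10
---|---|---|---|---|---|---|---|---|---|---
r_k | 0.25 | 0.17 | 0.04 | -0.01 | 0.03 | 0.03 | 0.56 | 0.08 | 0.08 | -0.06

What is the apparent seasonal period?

The largest autocorrelation is r_7 = 0.56; the remaining lags stay at or below 0.25. The elevated value at lag 1 (0.25), dropping to 0.17 at lag 2, reflects decaying short-term dependence rather than seasonality.
The dominant spike at lag 7 indicates a seasonal period of 7.

7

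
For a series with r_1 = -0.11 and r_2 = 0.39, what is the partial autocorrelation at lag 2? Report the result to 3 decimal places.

0.383

φ_{22} = (r_2 − r_1²) / (1 − r_1²)
r_1² = (-0.11)² = 0.0121
Numerator = 0.39 − 0.0121 = 0.3779; denominator = 1 − 0.0121 = 0.9879
φ_{22} = 0.3779 / 0.9879 = 0.383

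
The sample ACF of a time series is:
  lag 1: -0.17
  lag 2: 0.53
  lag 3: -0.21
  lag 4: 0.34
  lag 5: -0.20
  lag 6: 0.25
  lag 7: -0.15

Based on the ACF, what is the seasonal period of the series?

The largest autocorrelation is r_2 = 0.53, with weaker echoes at lags 4 (0.34) and 6 (0.25); the remaining lags stay at or below -0.15.
The dominant spike at lag 2 indicates a seasonal period of 2.

2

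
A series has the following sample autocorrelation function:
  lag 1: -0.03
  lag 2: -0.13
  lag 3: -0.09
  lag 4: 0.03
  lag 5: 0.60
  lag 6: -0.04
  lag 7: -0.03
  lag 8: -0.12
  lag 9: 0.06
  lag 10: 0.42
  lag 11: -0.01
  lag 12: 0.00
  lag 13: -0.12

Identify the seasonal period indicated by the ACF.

5

The largest autocorrelation is r_5 = 0.60, with a weaker echo at lag 10 (0.42); the remaining lags stay at or below 0.06.
The dominant spike at lag 5 indicates a seasonal period of 5.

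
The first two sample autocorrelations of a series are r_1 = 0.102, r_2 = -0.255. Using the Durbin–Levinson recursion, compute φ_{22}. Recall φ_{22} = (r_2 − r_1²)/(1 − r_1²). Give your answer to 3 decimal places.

-0.268

φ_{22} = (r_2 − r_1²) / (1 − r_1²)
r_1² = (0.102)² = 0.010404
Numerator = -0.255 − 0.0104 = -0.2654; denominator = 1 − 0.0104 = 0.9896
φ_{22} = -0.2654 / 0.9896 = -0.268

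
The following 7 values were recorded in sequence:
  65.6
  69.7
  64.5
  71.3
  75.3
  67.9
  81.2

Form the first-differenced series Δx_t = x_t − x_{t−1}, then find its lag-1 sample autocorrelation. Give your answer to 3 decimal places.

-0.537

First differences Δx: 4.1, -5.2, 6.8, 4.0, -7.4, 13.3
Mean of differences = 2.6000
Numerator Σ(Δx_t−Δx̄)(Δx_{t+1}−Δx̄) = -159.5800
Denominator Σ(Δx_t−Δx̄)² = 297.1800
r_1(Δx) = -159.5800 / 297.1800 = -0.537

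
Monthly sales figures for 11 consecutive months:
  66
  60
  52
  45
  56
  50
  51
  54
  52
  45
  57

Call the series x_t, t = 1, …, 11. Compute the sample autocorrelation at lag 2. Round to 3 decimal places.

Mean x̄ = (66 + 60 + 52 + 45 + 56 + 50 + 51 + 54 + 52 + 45 + 57)/11 = 53.4545
Numerator Σ_{t=1}^{9}(x_t−x̄)(x_{t+2}−x̄) = -62.4132
Denominator Σ(x_t−x̄)² = 384.7273
r_2 = -62.4132 / 384.7273 = -0.162

-0.162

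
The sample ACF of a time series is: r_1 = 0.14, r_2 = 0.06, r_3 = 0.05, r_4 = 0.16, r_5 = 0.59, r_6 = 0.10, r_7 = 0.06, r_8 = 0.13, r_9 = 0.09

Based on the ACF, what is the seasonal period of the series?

The largest autocorrelation is r_5 = 0.59; the remaining lags stay at or below 0.16.
The dominant spike at lag 5 indicates a seasonal period of 5.

5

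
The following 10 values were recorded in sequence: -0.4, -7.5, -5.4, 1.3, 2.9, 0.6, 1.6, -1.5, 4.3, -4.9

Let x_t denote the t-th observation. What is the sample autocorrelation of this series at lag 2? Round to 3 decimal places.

-0.049

Mean x̄ = (-0.4 − 7.5 − 5.4 + 1.3 + 2.9 + 0.6 + 1.6 − 1.5 + 4.3 − 4.9)/10 = -0.9000
Numerator Σ_{t=1}^{8}(x_t−x̄)(x_{t+2}−x̄) = -6.5700
Denominator Σ(x_t−x̄)² = 135.2400
r_2 = -6.5700 / 135.2400 = -0.049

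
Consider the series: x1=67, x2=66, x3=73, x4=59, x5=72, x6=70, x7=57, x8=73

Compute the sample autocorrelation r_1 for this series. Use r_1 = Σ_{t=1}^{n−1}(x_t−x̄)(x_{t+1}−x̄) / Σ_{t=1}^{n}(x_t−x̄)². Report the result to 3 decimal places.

-0.622

Mean x̄ = (67 + 66 + 73 + 59 + 72 + 70 + 57 + 73)/8 = 67.1250
Deviations from mean: -0.1250, -1.1250, 5.8750, -8.1250, 4.8750, 2.8750, -10.1250, 5.8750
Σ(x_t−x̄)(x_{t+1}−x̄) = (0.1406) + (-6.6094) + (-47.7344) + (-39.6094) + (14.0156) + (-29.1094) + (-59.4844) = -168.3906
Denominator Σ(x_t−x̄)² = 270.8750
r_1 = -168.3906 / 270.8750 = -0.622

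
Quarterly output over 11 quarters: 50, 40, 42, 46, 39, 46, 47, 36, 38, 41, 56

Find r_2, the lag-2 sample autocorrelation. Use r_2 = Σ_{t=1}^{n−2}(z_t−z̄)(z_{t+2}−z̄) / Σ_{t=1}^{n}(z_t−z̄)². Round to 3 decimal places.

Mean z̄ = (50 + 40 + 42 + 46 + 39 + 46 + 47 + 36 + 38 + 41 + 56)/11 = 43.7273
Numerator Σ_{t=1}^{9}(z_t−z̄)(z_{t+2}−z̄) = -106.9669
Denominator Σ(z_t−z̄)² = 350.1818
r_2 = -106.9669 / 350.1818 = -0.305

-0.305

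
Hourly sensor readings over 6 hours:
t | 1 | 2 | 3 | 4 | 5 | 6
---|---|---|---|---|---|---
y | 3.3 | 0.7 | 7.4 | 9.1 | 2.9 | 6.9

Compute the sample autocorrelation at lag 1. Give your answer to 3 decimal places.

Mean ȳ = (3.3 + 0.7 + 7.4 + 9.1 + 2.9 + 6.9)/6 = 5.0500
Deviations from mean: -1.7500, -4.3500, 2.3500, 4.0500, -2.1500, 1.8500
Σ(y_t−ȳ)(y_{t+1}−ȳ) = (7.6125) + (-10.2225) + (9.5175) + (-8.7075) + (-3.9775) = -5.7775
Denominator Σ(y_t−ȳ)² = 51.9550
r_1 = -5.7775 / 51.9550 = -0.111

-0.111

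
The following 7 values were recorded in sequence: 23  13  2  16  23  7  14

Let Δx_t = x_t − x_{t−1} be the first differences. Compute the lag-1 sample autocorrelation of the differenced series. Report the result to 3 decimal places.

-0.239

First differences Δx: -10, -11, 14, 7, -16, 7
Mean of differences = -1.5000
Numerator Σ(Δx_t−Δx̄)(Δx_{t+1}−Δx̄) = -181.2500
Denominator Σ(Δx_t−Δx̄)² = 757.5000
r_1(Δx) = -181.2500 / 757.5000 = -0.239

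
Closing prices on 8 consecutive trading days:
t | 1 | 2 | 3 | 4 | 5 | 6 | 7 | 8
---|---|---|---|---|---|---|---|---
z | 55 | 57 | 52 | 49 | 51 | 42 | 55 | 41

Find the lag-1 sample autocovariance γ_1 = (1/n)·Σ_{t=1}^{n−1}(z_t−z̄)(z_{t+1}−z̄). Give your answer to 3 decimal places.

-6.070

Mean z̄ = (55 + 57 + 52 + 49 + 51 + 42 + 55 + 41)/8 = 50.2500
Deviations: 4.7500, 6.7500, 1.7500, -1.2500, 0.7500, -8.2500, 4.7500, -9.2500
Σ_{t=1}^{7}(z_t−z̄)(z_{t+1}−z̄) = -48.5625
γ_1 = -48.5625 / 8 = -6.070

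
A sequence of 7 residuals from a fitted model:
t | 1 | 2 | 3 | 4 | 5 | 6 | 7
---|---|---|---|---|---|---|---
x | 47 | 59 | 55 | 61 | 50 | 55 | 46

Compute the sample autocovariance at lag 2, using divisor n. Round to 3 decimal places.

9.262

Mean x̄ = (47 + 59 + 55 + 61 + 50 + 55 + 46)/7 = 53.2857
Σ_{t=1}^{5}(x_t−x̄)(x_{t+2}−x̄) = 64.8367
γ_2 = 64.8367 / 7 = 9.262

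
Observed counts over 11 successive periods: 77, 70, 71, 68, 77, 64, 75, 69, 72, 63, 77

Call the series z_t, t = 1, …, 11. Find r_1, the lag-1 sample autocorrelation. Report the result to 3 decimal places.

-0.629

Mean z̄ = (77 + 70 + 71 + 68 + 77 + 64 + 75 + 69 + 72 + 63 + 77)/11 = 71.1818
Numerator Σ_{t=1}^{10}(z_t−z̄)(z_{t+1}−z̄) = -158.2149
Denominator Σ(z_t−z̄)² = 251.6364
r_1 = -158.2149 / 251.6364 = -0.629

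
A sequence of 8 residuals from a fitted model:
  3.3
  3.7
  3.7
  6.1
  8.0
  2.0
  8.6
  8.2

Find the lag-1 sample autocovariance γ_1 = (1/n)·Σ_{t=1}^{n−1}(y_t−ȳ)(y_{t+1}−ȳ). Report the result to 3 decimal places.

-0.457

Mean ȳ = (3.3 + 3.7 + 3.7 + 6.1 + 8.0 + 2.0 + 8.6 + 8.2)/8 = 5.4500
Σ_{t=1}^{7}(y_t−ȳ)(y_{t+1}−ȳ) = -3.6575
γ_1 = -3.6575 / 8 = -0.457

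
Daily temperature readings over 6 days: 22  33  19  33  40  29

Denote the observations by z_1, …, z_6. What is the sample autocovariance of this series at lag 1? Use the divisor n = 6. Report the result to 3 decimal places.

-11.185

Mean z̄ = (22 + 33 + 19 + 33 + 40 + 29)/6 = 29.3333
Deviations: -7.3333, 3.6667, -10.3333, 3.6667, 10.6667, -0.3333
Σ_{t=1}^{5}(z_t−z̄)(z_{t+1}−z̄) = -67.1111
γ_1 = -67.1111 / 6 = -11.185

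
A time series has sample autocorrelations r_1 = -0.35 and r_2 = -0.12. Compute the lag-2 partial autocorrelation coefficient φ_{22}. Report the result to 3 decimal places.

φ_{22} = (r_2 − r_1²) / (1 − r_1²)
r_1² = (-0.35)² = 0.1225
Numerator = -0.12 − 0.1225 = -0.2425; denominator = 1 − 0.1225 = 0.8775
φ_{22} = -0.2425 / 0.8775 = -0.276

-0.276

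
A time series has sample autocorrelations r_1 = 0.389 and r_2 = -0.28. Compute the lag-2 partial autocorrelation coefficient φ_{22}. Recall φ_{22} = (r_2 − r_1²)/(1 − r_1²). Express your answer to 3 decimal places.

-0.508

φ_{22} = (r_2 − r_1²) / (1 − r_1²)
r_1² = (0.389)² = 0.151321
Numerator = -0.28 − 0.1513 = -0.4313; denominator = 1 − 0.1513 = 0.8487
φ_{22} = -0.4313 / 0.8487 = -0.508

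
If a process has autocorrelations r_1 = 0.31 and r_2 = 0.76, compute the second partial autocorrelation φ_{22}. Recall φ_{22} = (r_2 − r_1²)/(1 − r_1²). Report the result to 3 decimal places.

φ_{22} = (r_2 − r_1²) / (1 − r_1²)
r_1² = (0.31)² = 0.0961
Numerator = 0.76 − 0.0961 = 0.6639; denominator = 1 − 0.0961 = 0.9039
φ_{22} = 0.6639 / 0.9039 = 0.734

0.734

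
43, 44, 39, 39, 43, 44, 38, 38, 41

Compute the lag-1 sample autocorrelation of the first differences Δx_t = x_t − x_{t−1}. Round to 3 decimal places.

First differences Δx: 1, -5, 0, 4, 1, -6, 0, 3
Mean of differences = -0.2500
Numerator Σ(Δx_t−Δx̄)(Δx_{t+1}−Δx̄) = -8.5625
Denominator Σ(Δx_t−Δx̄)² = 87.5000
r_1(Δx) = -8.5625 / 87.5000 = -0.098

-0.098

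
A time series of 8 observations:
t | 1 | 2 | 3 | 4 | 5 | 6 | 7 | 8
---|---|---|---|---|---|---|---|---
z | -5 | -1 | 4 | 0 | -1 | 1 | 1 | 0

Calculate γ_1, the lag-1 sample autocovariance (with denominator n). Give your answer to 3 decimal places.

0.186

Mean z̄ = (-5 − 1 + 4 + 0 − 1 + 1 + 1 + 0)/8 = -0.1250
Deviations: -4.8750, -0.8750, 4.1250, 0.1250, -0.8750, 1.1250, 1.1250, 0.1250
Σ_{t=1}^{7}(z_t−z̄)(z_{t+1}−z̄) = 1.4844
γ_1 = 1.4844 / 8 = 0.186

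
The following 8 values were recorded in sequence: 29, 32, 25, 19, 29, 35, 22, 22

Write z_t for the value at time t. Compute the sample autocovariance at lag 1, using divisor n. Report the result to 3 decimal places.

Mean z̄ = (29 + 32 + 25 + 19 + 29 + 35 + 22 + 22)/8 = 26.6250
Σ_{t=1}^{7}(z_t−z̄)(z_{t+1}−z̄) = 0.8594
γ_1 = 0.8594 / 8 = 0.107

0.107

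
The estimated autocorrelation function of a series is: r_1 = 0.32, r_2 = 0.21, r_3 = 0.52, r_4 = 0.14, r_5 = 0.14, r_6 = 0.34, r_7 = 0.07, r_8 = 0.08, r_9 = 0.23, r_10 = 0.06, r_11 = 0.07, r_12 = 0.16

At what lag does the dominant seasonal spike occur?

3

The largest autocorrelation is r_3 = 0.52, with a weaker echo at lag 6 (0.34); the remaining lags stay at or below 0.32. The elevated value at lag 1 (0.32), dropping to 0.21 at lag 2, reflects decaying short-term dependence rather than seasonality.
The dominant spike at lag 3 indicates a seasonal period of 3.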